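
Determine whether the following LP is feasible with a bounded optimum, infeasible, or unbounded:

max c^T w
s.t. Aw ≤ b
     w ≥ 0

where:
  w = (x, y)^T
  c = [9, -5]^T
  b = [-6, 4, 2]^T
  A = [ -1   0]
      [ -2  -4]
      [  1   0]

Infeasible (no feasible solution exists)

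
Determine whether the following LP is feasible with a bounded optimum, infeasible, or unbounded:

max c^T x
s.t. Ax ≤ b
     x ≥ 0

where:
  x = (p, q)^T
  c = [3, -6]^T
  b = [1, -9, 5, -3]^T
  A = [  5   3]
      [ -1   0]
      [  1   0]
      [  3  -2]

Infeasible (no feasible solution exists)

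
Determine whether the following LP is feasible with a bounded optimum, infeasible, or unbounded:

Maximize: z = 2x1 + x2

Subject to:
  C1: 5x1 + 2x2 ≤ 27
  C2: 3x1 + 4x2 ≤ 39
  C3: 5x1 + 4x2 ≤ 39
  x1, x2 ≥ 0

Feasible with a bounded optimal solution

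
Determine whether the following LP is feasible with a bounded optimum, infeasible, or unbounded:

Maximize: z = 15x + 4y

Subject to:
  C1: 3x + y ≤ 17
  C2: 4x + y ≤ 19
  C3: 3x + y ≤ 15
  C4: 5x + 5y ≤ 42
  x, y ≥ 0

Feasible with a bounded optimal solution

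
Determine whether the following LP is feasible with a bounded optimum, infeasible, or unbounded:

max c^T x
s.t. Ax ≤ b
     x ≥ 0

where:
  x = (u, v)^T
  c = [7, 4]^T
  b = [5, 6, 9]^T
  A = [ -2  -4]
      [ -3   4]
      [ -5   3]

Unbounded (objective can increase without bound)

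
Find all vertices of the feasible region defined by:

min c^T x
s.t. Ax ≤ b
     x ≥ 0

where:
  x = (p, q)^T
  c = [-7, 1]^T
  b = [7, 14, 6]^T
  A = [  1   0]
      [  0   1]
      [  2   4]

(0, 0), (3, 0), (0, 1.5)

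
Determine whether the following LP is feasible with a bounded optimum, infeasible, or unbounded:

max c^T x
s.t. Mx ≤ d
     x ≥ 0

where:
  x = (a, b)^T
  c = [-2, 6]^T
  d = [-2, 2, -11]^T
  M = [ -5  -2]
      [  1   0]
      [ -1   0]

Infeasible (no feasible solution exists)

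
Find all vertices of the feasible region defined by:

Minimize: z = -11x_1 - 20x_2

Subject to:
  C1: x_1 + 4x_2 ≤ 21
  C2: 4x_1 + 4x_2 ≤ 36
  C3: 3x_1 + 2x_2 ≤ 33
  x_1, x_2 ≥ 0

(0, 0), (9, 0), (5, 4), (0, 5.25)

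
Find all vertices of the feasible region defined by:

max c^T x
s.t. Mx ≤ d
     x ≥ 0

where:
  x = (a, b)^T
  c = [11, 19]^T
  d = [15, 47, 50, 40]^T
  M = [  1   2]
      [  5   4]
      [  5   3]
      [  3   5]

(0, 0), (9.4, 0), (5.769, 4.538), (5, 5), (0, 7.5)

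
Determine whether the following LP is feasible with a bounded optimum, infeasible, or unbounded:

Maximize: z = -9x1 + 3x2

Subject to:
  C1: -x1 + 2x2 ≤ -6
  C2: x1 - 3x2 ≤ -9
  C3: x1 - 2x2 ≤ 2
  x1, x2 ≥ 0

Infeasible (no feasible solution exists)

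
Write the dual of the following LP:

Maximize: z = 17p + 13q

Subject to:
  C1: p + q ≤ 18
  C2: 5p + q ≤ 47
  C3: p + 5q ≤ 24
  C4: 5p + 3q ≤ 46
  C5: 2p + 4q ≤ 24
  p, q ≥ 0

Primal max cᵀx s.t. Ax ≤ b, x ≥ 0  →  Dual min bᵀy s.t. Aᵀy ≥ c, y ≥ 0.

Minimize: z = 18y1 + 47y2 + 24y3 + 46y4 + 24y5

Subject to:
  y1 + 5y2 + y3 + 5y4 + 2y5 ≥ 17
  y1 + y2 + 5y3 + 3y4 + 4y5 ≥ 13
  y1, y2, y3, y4, y5 ≥ 0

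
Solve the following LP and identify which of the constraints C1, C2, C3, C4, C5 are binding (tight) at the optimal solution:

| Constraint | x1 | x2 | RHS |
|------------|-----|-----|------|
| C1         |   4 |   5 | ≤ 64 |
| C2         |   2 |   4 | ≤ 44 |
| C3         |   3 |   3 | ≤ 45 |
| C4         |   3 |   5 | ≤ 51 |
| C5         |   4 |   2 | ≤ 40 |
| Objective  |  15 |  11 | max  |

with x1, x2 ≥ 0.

At x1 = 7, x2 = 6, compute slack b - a·x for each constraint:
  C1: 64 − 58 = 6  (slack)
  C2: 44 − 38 = 6  (slack)
  C3: 45 − 39 = 6  (slack)
  C4: 51 − 51 = 0  (binding)
  C5: 40 − 40 = 0  (binding)

Optimal: x1 = 7, x2 = 6
Binding: C4, C5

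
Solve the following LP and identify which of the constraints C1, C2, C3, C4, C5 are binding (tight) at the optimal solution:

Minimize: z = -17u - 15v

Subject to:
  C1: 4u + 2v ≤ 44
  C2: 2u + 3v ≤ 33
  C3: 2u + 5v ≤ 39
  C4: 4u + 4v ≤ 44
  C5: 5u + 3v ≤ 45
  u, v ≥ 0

At u = 6, v = 5, compute slack b - a·x for each constraint:
  C1: 44 − 34 = 10  (slack)
  C2: 33 − 27 = 6  (slack)
  C3: 39 − 37 = 2  (slack)
  C4: 44 − 44 = 0  (binding)
  C5: 45 − 45 = 0  (binding)

Optimal: u = 6, v = 5
Binding: C4, C5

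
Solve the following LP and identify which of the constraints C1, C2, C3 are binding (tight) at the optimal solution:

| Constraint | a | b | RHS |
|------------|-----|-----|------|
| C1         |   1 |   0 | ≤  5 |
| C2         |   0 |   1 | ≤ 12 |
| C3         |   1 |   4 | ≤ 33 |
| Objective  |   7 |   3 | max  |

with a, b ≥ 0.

At a = 5, b = 7, compute slack b - a·x for each constraint:
  C1: 5 − 5 = 0  (binding)
  C2: 12 − 7 = 5  (slack)
  C3: 33 − 33 = 0  (binding)

Optimal: a = 5, b = 7
Binding: C1, C3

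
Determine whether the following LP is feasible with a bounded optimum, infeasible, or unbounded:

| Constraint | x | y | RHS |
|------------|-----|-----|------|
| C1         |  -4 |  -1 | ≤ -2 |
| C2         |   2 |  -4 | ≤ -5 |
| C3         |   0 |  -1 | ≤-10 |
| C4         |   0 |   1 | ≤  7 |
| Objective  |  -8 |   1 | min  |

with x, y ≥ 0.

Infeasible (no feasible solution exists)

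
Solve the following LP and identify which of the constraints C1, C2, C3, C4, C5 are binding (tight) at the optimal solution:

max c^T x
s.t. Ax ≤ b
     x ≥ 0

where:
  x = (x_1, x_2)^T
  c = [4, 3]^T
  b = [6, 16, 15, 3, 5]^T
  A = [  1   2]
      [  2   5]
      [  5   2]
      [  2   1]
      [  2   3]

At x_1 = 1, x_2 = 1, compute slack b - a·x for each constraint:
  C1: 6 − 3 = 3  (slack)
  C2: 16 − 7 = 9  (slack)
  C3: 15 − 7 = 8  (slack)
  C4: 3 − 3 = 0  (binding)
  C5: 5 − 5 = 0  (binding)

Optimal: x_1 = 1, x_2 = 1
Binding: C4, C5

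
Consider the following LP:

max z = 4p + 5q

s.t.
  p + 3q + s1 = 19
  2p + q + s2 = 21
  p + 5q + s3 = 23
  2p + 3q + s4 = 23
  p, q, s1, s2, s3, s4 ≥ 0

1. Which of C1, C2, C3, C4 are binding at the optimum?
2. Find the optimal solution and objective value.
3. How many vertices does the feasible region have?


1. C2, C4
2. p = 10, q = 1, z = 45
3. 5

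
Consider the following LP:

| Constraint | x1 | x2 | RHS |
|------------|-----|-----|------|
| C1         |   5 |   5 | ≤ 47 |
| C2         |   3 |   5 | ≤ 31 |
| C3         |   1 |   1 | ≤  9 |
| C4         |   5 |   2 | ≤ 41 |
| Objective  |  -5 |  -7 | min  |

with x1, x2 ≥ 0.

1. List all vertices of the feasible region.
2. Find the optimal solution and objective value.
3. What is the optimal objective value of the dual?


1. (0, 0), (8.2, 0), (7.667, 1.333), (7, 2), (0, 6.2)
2. x1 = 7, x2 = 2, z = -49
3. -49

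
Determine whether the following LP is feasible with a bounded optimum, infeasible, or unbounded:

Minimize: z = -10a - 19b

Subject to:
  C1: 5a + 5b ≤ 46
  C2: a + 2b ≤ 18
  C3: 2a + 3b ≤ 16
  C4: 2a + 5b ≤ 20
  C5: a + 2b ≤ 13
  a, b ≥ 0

Feasible with a bounded optimal solution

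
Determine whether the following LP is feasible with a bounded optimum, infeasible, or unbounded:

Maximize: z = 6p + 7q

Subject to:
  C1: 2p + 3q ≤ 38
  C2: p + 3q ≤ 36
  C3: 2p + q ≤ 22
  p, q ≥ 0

Feasible with a bounded optimal solution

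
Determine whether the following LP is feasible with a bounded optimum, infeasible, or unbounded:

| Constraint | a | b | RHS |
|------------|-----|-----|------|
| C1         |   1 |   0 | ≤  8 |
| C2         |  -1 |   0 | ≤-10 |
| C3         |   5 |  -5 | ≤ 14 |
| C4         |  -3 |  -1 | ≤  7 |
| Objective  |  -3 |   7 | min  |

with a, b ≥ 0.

Infeasible (no feasible solution exists)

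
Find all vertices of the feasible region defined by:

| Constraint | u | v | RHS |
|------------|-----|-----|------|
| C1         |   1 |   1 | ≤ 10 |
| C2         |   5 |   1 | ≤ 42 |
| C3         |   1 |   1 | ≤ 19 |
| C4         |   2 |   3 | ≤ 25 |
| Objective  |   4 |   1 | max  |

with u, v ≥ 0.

(0, 0), (8.4, 0), (8, 2), (5, 5), (0, 8.333)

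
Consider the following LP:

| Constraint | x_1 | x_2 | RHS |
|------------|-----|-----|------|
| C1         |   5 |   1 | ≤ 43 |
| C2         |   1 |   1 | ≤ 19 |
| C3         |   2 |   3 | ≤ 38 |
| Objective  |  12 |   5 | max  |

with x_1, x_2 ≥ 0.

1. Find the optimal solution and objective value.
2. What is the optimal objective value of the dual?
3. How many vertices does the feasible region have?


1. x_1 = 7, x_2 = 8, z = 124
2. 124
3. 4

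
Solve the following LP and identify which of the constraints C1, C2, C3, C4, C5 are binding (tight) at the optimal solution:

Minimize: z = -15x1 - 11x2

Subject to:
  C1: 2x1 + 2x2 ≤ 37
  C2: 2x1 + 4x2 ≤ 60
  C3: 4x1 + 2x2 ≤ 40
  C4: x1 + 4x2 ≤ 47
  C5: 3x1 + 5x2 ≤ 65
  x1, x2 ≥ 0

At x1 = 5, x2 = 10, compute slack b - a·x for each constraint:
  C1: 37 − 30 = 7  (slack)
  C2: 60 − 50 = 10  (slack)
  C3: 40 − 40 = 0  (binding)
  C4: 47 − 45 = 2  (slack)
  C5: 65 − 65 = 0  (binding)

Optimal: x1 = 5, x2 = 10
Binding: C3, C5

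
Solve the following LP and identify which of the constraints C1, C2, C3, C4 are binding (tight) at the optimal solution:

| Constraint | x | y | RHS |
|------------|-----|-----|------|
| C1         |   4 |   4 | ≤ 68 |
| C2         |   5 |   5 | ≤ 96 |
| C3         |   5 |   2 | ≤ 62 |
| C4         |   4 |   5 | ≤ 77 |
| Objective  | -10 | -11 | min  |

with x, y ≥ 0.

At x = 8, y = 9, compute slack b - a·x for each constraint:
  C1: 68 − 68 = 0  (binding)
  C2: 96 − 85 = 11  (slack)
  C3: 62 − 58 = 4  (slack)
  C4: 77 − 77 = 0  (binding)

Optimal: x = 8, y = 9
Binding: C1, C4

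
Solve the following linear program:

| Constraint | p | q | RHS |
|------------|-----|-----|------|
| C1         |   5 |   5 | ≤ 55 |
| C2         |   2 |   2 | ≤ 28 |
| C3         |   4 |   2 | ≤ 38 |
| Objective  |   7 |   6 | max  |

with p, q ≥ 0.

Evaluate the objective at each vertex of the feasible region:
  z(0, 0) = 0
  z(9.5, 0) = 66.5
  z(8, 3) = 74  ←
  z(0, 11) = 66
The maximum is at p = 8, q = 3.

p = 8, q = 3, z = 74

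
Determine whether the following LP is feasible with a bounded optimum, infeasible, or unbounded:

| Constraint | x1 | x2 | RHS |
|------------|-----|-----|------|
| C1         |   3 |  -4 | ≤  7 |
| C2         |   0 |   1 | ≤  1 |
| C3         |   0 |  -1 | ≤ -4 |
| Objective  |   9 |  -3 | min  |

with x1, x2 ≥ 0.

Infeasible (no feasible solution exists)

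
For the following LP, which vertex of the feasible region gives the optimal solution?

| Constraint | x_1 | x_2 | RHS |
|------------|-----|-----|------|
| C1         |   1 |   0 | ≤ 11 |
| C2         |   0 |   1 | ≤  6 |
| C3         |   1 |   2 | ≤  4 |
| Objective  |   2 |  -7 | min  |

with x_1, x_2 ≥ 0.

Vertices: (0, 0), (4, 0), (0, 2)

Evaluate the objective at each vertex of the feasible region:
  z(0, 0) = 0
  z(4, 0) = 8
  z(0, 2) = -14  ←
The minimum is at x_1 = 0, x_2 = 2.

(0, 2)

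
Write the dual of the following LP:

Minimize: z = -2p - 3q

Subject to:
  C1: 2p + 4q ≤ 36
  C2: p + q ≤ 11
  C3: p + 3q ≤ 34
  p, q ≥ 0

Primal min cᵀx s.t. Ax ≤ b, x ≥ 0  →  Dual max −bᵀy s.t. Aᵀy ≥ −c, y ≥ 0.

Maximize: z = -36y1 - 11y2 - 34y3

Subject to:
  2y1 + y2 + y3 ≥ 2
  4y1 + y2 + 3y3 ≥ 3
  y1, y2, y3 ≥ 0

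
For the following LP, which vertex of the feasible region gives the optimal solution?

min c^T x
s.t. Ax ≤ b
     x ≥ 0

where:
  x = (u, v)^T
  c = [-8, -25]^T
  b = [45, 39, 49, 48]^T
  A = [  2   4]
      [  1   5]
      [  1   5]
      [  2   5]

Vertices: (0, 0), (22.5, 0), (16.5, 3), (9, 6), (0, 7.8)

Evaluate the objective at each vertex of the feasible region:
  z(0, 0) = 0
  z(22.5, 0) = -180
  z(16.5, 3) = -207
  z(9, 6) = -222  ←
  z(0, 7.8) = -195
The minimum is at u = 9, v = 6.

(9, 6)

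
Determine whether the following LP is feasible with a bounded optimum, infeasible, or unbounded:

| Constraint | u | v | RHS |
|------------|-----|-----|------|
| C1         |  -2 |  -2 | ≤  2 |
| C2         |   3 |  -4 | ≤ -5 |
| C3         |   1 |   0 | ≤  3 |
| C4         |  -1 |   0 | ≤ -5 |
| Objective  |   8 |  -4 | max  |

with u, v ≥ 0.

Infeasible (no feasible solution exists)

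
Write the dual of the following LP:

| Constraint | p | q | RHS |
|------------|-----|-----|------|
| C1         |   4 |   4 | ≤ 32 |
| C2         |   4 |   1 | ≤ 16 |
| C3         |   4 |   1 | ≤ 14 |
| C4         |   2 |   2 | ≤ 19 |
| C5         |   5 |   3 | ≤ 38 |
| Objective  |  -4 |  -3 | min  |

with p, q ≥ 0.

Primal min cᵀx s.t. Ax ≤ b, x ≥ 0  →  Dual max −bᵀy s.t. Aᵀy ≥ −c, y ≥ 0.

Maximize: z = -32y1 - 16y2 - 14y3 - 19y4 - 38y5

Subject to:
  4y1 + 4y2 + 4y3 + 2y4 + 5y5 ≥ 4
  4y1 + y2 + y3 + 2y4 + 3y5 ≥ 3
  y1, y2, y3, y4, y5 ≥ 0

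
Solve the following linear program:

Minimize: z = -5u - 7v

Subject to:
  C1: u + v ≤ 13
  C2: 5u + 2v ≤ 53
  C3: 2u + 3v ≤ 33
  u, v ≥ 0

Evaluate the objective at each vertex of the feasible region:
  z(0, 0) = 0
  z(10.6, 0) = -53
  z(9, 4) = -73
  z(6, 7) = -79  ←
  z(0, 11) = -77
The minimum is at u = 6, v = 7.

u = 6, v = 7, z = -79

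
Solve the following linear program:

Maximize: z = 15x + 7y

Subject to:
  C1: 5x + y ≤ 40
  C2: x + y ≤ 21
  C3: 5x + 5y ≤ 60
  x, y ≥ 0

Evaluate the objective at each vertex of the feasible region:
  z(0, 0) = 0
  z(8, 0) = 120
  z(7, 5) = 140  ←
  z(0, 12) = 84
The maximum is at x = 7, y = 5.

x = 7, y = 5, z = 140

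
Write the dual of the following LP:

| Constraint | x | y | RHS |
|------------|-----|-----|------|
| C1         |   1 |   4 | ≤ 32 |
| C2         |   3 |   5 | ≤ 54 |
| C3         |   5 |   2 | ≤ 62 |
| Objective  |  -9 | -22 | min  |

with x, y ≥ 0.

Primal min cᵀx s.t. Ax ≤ b, x ≥ 0  →  Dual max −bᵀy s.t. Aᵀy ≥ −c, y ≥ 0.

Maximize: z = -32y1 - 54y2 - 62y3

Subject to:
  y1 + 3y2 + 5y3 ≥ 9
  4y1 + 5y2 + 2y3 ≥ 22
  y1, y2, y3 ≥ 0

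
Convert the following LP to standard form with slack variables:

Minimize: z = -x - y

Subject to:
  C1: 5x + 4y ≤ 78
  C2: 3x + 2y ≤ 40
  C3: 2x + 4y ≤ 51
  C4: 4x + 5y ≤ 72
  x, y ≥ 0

min z = -x - y

s.t.
  5x + 4y + s1 = 78
  3x + 2y + s2 = 40
  2x + 4y + s3 = 51
  4x + 5y + s4 = 72
  x, y, s1, s2, s3, s4 ≥ 0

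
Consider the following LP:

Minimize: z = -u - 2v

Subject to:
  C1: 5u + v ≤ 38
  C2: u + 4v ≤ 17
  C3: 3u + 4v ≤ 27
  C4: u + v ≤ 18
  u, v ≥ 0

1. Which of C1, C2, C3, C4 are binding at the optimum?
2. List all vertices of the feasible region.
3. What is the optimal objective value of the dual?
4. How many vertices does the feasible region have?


1. C2, C3
2. (0, 0), (7.6, 0), (7.353, 1.235), (5, 3), (0, 4.25)
3. -11
4. 5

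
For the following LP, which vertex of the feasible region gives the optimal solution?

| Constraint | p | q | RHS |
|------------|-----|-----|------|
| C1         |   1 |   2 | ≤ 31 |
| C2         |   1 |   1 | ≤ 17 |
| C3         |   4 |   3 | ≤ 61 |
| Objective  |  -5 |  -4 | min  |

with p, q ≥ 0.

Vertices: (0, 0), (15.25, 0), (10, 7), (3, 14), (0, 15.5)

Evaluate the objective at each vertex of the feasible region:
  z(0, 0) = 0
  z(15.25, 0) = -76.25
  z(10, 7) = -78  ←
  z(3, 14) = -71
  z(0, 15.5) = -62
The minimum is at p = 10, q = 7.

(10, 7)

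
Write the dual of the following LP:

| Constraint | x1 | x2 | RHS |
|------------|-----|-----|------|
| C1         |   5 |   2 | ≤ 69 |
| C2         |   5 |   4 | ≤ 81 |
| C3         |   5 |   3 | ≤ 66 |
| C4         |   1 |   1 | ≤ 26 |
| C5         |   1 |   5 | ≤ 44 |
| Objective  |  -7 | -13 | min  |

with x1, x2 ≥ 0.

Primal min cᵀx s.t. Ax ≤ b, x ≥ 0  →  Dual max −bᵀy s.t. Aᵀy ≥ −c, y ≥ 0.

Maximize: z = -69y1 - 81y2 - 66y3 - 26y4 - 44y5

Subject to:
  5y1 + 5y2 + 5y3 + y4 + y5 ≥ 7
  2y1 + 4y2 + 3y3 + y4 + 5y5 ≥ 13
  y1, y2, y3, y4, y5 ≥ 0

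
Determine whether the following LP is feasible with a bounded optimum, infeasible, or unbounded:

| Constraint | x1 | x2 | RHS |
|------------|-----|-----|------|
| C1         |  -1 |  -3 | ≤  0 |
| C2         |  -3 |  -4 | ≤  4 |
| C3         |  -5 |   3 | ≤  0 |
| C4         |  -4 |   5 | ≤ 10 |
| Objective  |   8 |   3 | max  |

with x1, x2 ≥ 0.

Unbounded (objective can increase without bound)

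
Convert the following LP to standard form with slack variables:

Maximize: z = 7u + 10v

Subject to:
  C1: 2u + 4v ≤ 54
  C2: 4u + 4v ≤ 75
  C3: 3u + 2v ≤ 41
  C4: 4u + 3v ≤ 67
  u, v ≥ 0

max z = 7u + 10v

s.t.
  2u + 4v + s1 = 54
  4u + 4v + s2 = 75
  3u + 2v + s3 = 41
  4u + 3v + s4 = 67
  u, v, s1, s2, s3, s4 ≥ 0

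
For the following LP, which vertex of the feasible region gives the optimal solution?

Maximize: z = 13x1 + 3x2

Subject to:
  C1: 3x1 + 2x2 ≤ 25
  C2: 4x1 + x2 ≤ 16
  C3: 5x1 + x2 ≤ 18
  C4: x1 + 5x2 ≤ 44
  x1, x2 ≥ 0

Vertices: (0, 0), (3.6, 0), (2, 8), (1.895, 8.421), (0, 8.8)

Evaluate the objective at each vertex of the feasible region:
  z(0, 0) = 0
  z(3.6, 0) = 46.8
  z(2, 8) = 50  ←
  z(1.895, 8.421) = 49.89
  z(0, 8.8) = 26.4
The maximum is at x1 = 2, x2 = 8.

(2, 8)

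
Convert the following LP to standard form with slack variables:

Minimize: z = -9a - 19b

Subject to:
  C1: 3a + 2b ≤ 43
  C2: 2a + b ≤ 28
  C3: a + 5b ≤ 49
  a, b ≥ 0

min z = -9a - 19b

s.t.
  3a + 2b + s1 = 43
  2a + b + s2 = 28
  a + 5b + s3 = 49
  a, b, s1, s2, s3 ≥ 0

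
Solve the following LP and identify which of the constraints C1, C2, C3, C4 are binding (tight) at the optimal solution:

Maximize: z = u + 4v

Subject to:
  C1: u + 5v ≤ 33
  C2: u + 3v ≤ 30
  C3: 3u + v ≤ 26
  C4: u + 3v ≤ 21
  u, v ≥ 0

At u = 3, v = 6, compute slack b - a·x for each constraint:
  C1: 33 − 33 = 0  (binding)
  C2: 30 − 21 = 9  (slack)
  C3: 26 − 15 = 11  (slack)
  C4: 21 − 21 = 0  (binding)

Optimal: u = 3, v = 6
Binding: C1, C4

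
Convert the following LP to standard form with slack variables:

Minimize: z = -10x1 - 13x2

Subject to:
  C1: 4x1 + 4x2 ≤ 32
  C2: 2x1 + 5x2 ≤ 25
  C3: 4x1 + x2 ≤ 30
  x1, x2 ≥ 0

min z = -10x1 - 13x2

s.t.
  4x1 + 4x2 + s1 = 32
  2x1 + 5x2 + s2 = 25
  4x1 + x2 + s3 = 30
  x1, x2, s1, s2, s3 ≥ 0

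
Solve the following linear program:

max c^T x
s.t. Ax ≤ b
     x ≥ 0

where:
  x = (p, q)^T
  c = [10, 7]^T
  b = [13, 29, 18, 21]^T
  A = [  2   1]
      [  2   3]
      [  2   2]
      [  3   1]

Evaluate the objective at each vertex of the feasible region:
  z(0, 0) = 0
  z(6.5, 0) = 65
  z(4, 5) = 75  ←
  z(0, 9) = 63
The maximum is at p = 4, q = 5.

p = 4, q = 5, z = 75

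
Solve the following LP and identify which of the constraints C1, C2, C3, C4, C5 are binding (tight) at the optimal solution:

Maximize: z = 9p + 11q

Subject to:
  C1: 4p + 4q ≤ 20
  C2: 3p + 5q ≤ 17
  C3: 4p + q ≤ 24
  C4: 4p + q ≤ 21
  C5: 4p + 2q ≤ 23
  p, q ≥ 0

At p = 4, q = 1, compute slack b - a·x for each constraint:
  C1: 20 − 20 = 0  (binding)
  C2: 17 − 17 = 0  (binding)
  C3: 24 − 17 = 7  (slack)
  C4: 21 − 17 = 4  (slack)
  C5: 23 − 18 = 5  (slack)

Optimal: p = 4, q = 1
Binding: C1, C2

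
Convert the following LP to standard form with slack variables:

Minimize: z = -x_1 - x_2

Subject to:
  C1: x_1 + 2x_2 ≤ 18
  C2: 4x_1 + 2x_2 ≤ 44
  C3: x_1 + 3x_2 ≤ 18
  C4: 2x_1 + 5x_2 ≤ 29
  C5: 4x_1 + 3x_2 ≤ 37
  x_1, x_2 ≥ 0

min z = -x_1 - x_2

s.t.
  x_1 + 2x_2 + s1 = 18
  4x_1 + 2x_2 + s2 = 44
  x_1 + 3x_2 + s3 = 18
  2x_1 + 5x_2 + s4 = 29
  4x_1 + 3x_2 + s5 = 37
  x_1, x_2, s1, s2, s3, s4, s5 ≥ 0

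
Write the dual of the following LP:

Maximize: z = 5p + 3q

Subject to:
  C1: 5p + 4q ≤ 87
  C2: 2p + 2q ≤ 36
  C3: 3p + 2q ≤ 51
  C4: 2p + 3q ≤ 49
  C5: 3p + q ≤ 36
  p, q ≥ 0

Primal max cᵀx s.t. Ax ≤ b, x ≥ 0  →  Dual min bᵀy s.t. Aᵀy ≥ c, y ≥ 0.

Minimize: z = 87y1 + 36y2 + 51y3 + 49y4 + 36y5

Subject to:
  5y1 + 2y2 + 3y3 + 2y4 + 3y5 ≥ 5
  4y1 + 2y2 + 2y3 + 3y4 + y5 ≥ 3
  y1, y2, y3, y4, y5 ≥ 0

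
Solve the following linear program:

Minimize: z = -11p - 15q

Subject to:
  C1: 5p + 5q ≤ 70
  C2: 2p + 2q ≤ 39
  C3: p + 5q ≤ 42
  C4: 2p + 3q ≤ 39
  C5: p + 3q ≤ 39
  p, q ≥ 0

Evaluate the objective at each vertex of the feasible region:
  z(0, 0) = 0
  z(14, 0) = -154
  z(7, 7) = -182  ←
  z(0, 8.4) = -126
The minimum is at p = 7, q = 7.

p = 7, q = 7, z = -182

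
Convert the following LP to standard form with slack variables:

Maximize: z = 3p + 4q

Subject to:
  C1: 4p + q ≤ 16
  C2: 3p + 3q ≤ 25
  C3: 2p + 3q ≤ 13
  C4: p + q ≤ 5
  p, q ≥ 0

max z = 3p + 4q

s.t.
  4p + q + s1 = 16
  3p + 3q + s2 = 25
  2p + 3q + s3 = 13
  p + q + s4 = 5
  p, q, s1, s2, s3, s4 ≥ 0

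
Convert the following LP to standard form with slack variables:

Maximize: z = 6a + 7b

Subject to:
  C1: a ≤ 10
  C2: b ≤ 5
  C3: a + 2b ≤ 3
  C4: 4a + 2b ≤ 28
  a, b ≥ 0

max z = 6a + 7b

s.t.
  a + s1 = 10
  b + s2 = 5
  a + 2b + s3 = 3
  4a + 2b + s4 = 28
  a, b, s1, s2, s3, s4 ≥ 0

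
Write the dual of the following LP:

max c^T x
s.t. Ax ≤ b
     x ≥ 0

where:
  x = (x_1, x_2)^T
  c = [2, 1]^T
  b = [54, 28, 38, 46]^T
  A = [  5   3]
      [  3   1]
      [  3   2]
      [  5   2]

Primal max cᵀx s.t. Ax ≤ b, x ≥ 0  →  Dual min bᵀy s.t. Aᵀy ≥ c, y ≥ 0.

Minimize: z = 54y1 + 28y2 + 38y3 + 46y4

Subject to:
  5y1 + 3y2 + 3y3 + 5y4 ≥ 2
  3y1 + y2 + 2y3 + 2y4 ≥ 1
  y1, y2, y3, y4 ≥ 0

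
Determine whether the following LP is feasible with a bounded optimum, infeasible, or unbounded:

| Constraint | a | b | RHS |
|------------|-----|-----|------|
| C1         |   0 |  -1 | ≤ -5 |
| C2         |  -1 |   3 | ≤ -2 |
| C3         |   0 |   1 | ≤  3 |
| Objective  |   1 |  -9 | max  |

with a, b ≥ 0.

Infeasible (no feasible solution exists)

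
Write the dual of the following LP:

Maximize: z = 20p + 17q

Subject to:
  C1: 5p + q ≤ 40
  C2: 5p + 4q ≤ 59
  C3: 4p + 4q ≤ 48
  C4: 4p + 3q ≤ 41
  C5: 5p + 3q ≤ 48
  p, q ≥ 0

Primal max cᵀx s.t. Ax ≤ b, x ≥ 0  →  Dual min bᵀy s.t. Aᵀy ≥ c, y ≥ 0.

Minimize: z = 40y1 + 59y2 + 48y3 + 41y4 + 48y5

Subject to:
  5y1 + 5y2 + 4y3 + 4y4 + 5y5 ≥ 20
  y1 + 4y2 + 4y3 + 3y4 + 3y5 ≥ 17
  y1, y2, y3, y4, y5 ≥ 0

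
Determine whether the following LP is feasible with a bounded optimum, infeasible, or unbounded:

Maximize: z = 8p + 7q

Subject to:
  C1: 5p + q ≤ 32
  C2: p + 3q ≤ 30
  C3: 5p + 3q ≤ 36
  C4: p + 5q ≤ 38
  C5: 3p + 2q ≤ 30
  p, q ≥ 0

Feasible with a bounded optimal solution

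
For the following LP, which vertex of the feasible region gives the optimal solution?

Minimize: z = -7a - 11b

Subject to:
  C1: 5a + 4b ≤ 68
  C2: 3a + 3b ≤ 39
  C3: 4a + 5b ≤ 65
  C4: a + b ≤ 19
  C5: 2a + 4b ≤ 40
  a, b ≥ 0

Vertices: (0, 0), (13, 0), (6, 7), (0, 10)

Evaluate the objective at each vertex of the feasible region:
  z(0, 0) = 0
  z(13, 0) = -91
  z(6, 7) = -119  ←
  z(0, 10) = -110
The minimum is at a = 6, b = 7.

(6, 7)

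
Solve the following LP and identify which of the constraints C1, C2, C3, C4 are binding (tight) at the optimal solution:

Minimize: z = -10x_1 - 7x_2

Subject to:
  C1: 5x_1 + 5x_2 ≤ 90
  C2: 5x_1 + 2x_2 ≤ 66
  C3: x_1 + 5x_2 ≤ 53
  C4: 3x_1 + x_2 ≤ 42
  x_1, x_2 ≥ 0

At x_1 = 10, x_2 = 8, compute slack b - a·x for each constraint:
  C1: 90 − 90 = 0  (binding)
  C2: 66 − 66 = 0  (binding)
  C3: 53 − 50 = 3  (slack)
  C4: 42 − 38 = 4  (slack)

Optimal: x_1 = 10, x_2 = 8
Binding: C1, C2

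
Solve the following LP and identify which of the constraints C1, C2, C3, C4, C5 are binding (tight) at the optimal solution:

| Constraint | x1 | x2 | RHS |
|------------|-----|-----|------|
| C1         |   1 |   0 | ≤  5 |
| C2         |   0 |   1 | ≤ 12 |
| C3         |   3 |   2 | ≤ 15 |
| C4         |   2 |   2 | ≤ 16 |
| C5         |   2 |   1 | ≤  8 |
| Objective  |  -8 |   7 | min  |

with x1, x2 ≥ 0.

At x1 = 4, x2 = 0, compute slack b - a·x for each constraint:
  C1: 5 − 4 = 1  (slack)
  C2: 12 − 0 = 12  (slack)
  C3: 15 − 12 = 3  (slack)
  C4: 16 − 8 = 8  (slack)
  C5: 8 − 8 = 0  (binding)

Optimal: x1 = 4, x2 = 0
Binding: C5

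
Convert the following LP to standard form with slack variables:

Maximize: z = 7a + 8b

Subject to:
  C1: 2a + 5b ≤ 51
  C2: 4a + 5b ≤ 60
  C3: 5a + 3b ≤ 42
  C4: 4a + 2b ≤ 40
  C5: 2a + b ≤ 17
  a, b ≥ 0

max z = 7a + 8b

s.t.
  2a + 5b + s1 = 51
  4a + 5b + s2 = 60
  5a + 3b + s3 = 42
  4a + 2b + s4 = 40
  2a + b + s5 = 17
  a, b, s1, s2, s3, s4, s5 ≥ 0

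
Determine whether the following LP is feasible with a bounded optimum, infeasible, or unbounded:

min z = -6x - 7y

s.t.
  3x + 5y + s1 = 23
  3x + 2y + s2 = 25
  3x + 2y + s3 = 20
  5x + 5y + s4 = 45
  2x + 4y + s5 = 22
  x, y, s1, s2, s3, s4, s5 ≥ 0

Feasible with a bounded optimal solution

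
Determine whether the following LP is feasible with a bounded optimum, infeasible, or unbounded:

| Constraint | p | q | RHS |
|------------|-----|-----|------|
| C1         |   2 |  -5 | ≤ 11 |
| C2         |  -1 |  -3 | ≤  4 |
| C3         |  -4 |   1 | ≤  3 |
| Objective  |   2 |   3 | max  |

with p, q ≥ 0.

Unbounded (objective can increase without bound)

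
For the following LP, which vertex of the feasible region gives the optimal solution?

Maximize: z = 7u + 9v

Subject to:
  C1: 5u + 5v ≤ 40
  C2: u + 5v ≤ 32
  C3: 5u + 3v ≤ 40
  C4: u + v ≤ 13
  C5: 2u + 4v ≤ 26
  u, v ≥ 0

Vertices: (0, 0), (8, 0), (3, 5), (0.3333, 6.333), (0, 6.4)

Evaluate the objective at each vertex of the feasible region:
  z(0, 0) = 0
  z(8, 0) = 56
  z(3, 5) = 66  ←
  z(0.3333, 6.333) = 59.33
  z(0, 6.4) = 57.6
The maximum is at u = 3, v = 5.

(3, 5)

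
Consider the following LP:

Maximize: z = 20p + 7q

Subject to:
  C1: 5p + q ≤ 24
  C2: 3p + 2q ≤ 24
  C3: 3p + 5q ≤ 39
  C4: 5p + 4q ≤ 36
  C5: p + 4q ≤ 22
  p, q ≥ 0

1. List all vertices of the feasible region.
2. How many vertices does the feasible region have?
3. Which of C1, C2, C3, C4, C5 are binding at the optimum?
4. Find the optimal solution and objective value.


1. (0, 0), (4.8, 0), (4, 4), (3.5, 4.625), (0, 5.5)
2. 5
3. C1, C4
4. p = 4, q = 4, z = 108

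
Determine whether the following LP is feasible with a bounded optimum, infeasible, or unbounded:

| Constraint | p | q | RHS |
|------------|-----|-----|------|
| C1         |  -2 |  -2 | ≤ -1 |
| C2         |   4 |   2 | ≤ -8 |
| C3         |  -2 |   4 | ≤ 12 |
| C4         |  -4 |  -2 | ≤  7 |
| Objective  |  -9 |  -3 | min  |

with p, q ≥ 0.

Infeasible (no feasible solution exists)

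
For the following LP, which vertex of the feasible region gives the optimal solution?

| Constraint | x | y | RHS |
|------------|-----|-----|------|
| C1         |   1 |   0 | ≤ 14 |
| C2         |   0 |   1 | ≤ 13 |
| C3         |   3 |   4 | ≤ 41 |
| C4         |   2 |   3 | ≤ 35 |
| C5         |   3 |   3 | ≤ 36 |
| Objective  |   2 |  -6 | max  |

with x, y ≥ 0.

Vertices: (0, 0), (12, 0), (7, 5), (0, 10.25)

Evaluate the objective at each vertex of the feasible region:
  z(0, 0) = 0
  z(12, 0) = 24  ←
  z(7, 5) = -16
  z(0, 10.25) = -61.5
The maximum is at x = 12, y = 0.

(12, 0)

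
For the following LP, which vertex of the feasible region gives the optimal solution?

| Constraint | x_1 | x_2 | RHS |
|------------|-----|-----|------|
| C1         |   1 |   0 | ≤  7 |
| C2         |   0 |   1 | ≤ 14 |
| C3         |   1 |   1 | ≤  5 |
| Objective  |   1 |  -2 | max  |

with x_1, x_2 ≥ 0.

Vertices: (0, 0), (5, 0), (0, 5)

Evaluate the objective at each vertex of the feasible region:
  z(0, 0) = 0
  z(5, 0) = 5  ←
  z(0, 5) = -10
The maximum is at x_1 = 5, x_2 = 0.

(5, 0)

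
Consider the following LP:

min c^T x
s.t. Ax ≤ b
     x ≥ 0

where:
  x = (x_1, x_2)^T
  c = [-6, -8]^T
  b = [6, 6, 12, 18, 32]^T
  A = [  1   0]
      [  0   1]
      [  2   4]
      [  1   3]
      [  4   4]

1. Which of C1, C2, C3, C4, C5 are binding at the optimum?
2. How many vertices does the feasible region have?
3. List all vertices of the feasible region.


1. C1, C3
2. 3
3. (0, 0), (6, 0), (0, 3)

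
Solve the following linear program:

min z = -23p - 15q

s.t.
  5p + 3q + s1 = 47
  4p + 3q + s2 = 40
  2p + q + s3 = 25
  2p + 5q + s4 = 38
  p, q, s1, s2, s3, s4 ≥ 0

Evaluate the objective at each vertex of the feasible region:
  z(0, 0) = 0
  z(9.4, 0) = -216.2
  z(7, 4) = -221  ←
  z(6.143, 5.143) = -218.4
  z(0, 7.6) = -114
The minimum is at p = 7, q = 4.

p = 7, q = 4, z = -221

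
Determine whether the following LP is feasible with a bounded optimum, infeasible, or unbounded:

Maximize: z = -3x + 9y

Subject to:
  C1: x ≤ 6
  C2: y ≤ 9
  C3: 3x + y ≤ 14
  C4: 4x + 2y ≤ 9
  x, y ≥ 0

Feasible with a bounded optimal solution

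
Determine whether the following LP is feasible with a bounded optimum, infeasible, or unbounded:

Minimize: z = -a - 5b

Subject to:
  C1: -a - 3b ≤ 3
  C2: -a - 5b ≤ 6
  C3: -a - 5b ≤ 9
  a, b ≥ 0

Unbounded (objective can decrease without bound)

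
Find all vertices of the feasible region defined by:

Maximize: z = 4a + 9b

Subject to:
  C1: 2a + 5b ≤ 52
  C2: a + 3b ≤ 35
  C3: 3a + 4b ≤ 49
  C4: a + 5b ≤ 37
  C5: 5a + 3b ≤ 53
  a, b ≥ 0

(0, 0), (10.6, 0), (7, 6), (0, 7.4)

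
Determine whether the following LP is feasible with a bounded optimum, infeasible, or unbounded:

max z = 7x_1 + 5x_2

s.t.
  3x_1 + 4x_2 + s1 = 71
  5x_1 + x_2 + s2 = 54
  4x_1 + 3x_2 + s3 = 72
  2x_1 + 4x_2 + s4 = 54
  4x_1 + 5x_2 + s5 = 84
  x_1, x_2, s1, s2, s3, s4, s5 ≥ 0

Feasible with a bounded optimal solution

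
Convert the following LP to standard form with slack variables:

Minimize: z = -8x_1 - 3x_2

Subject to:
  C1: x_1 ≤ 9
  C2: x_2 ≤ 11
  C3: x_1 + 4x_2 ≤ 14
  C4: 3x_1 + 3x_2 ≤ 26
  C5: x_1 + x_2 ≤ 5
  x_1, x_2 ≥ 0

min z = -8x_1 - 3x_2

s.t.
  x_1 + s1 = 9
  x_2 + s2 = 11
  x_1 + 4x_2 + s3 = 14
  3x_1 + 3x_2 + s4 = 26
  x_1 + x_2 + s5 = 5
  x_1, x_2, s1, s2, s3, s4, s5 ≥ 0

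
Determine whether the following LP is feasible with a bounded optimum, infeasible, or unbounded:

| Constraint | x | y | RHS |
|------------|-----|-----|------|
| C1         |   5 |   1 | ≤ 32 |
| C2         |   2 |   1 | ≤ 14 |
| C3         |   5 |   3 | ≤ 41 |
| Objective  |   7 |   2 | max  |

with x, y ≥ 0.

Feasible with a bounded optimal solution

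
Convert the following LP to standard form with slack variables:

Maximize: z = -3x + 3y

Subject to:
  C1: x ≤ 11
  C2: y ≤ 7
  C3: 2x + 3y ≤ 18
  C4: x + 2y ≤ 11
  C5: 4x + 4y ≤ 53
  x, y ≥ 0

max z = -3x + 3y

s.t.
  x + s1 = 11
  y + s2 = 7
  2x + 3y + s3 = 18
  x + 2y + s4 = 11
  4x + 4y + s5 = 53
  x, y, s1, s2, s3, s4, s5 ≥ 0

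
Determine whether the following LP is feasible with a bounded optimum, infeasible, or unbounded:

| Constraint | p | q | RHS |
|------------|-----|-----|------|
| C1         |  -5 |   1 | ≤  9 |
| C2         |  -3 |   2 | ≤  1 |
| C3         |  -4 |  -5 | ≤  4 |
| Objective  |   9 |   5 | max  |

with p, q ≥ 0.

Unbounded (objective can increase without bound)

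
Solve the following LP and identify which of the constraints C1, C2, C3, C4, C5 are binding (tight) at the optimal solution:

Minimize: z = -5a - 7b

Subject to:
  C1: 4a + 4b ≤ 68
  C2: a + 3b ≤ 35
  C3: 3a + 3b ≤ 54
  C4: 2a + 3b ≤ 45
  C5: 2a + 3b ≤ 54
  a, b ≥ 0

At a = 8, b = 9, compute slack b - a·x for each constraint:
  C1: 68 − 68 = 0  (binding)
  C2: 35 − 35 = 0  (binding)
  C3: 54 − 51 = 3  (slack)
  C4: 45 − 43 = 2  (slack)
  C5: 54 − 43 = 11  (slack)

Optimal: a = 8, b = 9
Binding: C1, C2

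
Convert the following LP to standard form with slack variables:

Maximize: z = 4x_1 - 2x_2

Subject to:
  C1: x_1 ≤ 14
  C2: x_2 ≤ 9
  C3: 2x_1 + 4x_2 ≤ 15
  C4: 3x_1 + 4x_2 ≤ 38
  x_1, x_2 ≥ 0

max z = 4x_1 - 2x_2

s.t.
  x_1 + s1 = 14
  x_2 + s2 = 9
  2x_1 + 4x_2 + s3 = 15
  3x_1 + 4x_2 + s4 = 38
  x_1, x_2, s1, s2, s3, s4 ≥ 0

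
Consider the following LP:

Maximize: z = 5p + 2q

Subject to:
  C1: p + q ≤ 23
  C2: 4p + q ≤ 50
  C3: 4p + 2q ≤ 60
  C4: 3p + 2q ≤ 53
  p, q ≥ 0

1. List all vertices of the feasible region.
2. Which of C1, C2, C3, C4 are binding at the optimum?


1. (0, 0), (12.5, 0), (10, 10), (7, 16), (0, 23)
2. C2, C3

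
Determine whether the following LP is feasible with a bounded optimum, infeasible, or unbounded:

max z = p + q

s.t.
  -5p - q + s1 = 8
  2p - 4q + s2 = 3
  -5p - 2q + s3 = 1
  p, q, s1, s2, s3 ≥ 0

Unbounded (objective can increase without bound)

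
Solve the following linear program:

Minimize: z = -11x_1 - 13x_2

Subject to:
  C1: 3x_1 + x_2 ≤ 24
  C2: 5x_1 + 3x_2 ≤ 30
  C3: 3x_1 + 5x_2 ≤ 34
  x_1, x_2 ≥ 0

Evaluate the objective at each vertex of the feasible region:
  z(0, 0) = 0
  z(6, 0) = -66
  z(3, 5) = -98  ←
  z(0, 6.8) = -88.4
The minimum is at x_1 = 3, x_2 = 5.

x_1 = 3, x_2 = 5, z = -98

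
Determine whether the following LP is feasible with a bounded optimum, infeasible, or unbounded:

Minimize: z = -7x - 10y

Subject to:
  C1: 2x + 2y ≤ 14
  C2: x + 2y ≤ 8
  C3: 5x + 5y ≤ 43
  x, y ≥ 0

Feasible with a bounded optimal solution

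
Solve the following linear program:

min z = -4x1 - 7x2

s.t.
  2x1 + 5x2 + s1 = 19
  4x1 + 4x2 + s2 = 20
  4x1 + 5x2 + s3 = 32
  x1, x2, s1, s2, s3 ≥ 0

Evaluate the objective at each vertex of the feasible region:
  z(0, 0) = 0
  z(5, 0) = -20
  z(2, 3) = -29  ←
  z(0, 3.8) = -26.6
The minimum is at x1 = 2, x2 = 3.

x1 = 2, x2 = 3, z = -29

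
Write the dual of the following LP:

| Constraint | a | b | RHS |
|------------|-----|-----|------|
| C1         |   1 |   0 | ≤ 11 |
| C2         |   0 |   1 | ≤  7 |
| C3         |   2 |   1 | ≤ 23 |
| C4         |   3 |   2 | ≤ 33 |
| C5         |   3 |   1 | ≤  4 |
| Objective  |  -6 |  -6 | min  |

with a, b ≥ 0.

Primal min cᵀx s.t. Ax ≤ b, x ≥ 0  →  Dual max −bᵀy s.t. Aᵀy ≥ −c, y ≥ 0.

Maximize: z = -11y1 - 7y2 - 23y3 - 33y4 - 4y5

Subject to:
  y1 + 2y3 + 3y4 + 3y5 ≥ 6
  y2 + y3 + 2y4 + y5 ≥ 6
  y1, y2, y3, y4, y5 ≥ 0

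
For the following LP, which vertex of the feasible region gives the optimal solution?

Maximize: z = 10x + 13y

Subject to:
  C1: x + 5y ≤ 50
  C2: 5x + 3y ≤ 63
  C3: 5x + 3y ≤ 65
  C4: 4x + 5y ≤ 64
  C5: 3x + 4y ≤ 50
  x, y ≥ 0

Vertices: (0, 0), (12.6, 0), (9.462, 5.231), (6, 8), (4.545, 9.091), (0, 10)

Evaluate the objective at each vertex of the feasible region:
  z(0, 0) = 0
  z(12.6, 0) = 126
  z(9.462, 5.231) = 162.6
  z(6, 8) = 164  ←
  z(4.545, 9.091) = 163.6
  z(0, 10) = 130
The maximum is at x = 6, y = 8.

(6, 8)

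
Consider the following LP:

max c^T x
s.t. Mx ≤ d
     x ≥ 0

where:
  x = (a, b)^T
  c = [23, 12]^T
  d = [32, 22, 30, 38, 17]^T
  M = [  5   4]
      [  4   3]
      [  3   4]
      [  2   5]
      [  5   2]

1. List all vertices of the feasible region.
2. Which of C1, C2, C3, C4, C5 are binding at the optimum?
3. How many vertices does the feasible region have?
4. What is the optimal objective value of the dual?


1. (0, 0), (3.4, 0), (1, 6), (0, 7.333)
2. C2, C5
3. 4
4. 95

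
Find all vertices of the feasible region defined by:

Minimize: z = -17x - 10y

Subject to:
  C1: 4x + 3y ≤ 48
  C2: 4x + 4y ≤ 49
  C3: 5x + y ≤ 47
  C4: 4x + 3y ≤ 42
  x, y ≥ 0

(0, 0), (9.4, 0), (9, 2), (5.25, 7), (0, 12.25)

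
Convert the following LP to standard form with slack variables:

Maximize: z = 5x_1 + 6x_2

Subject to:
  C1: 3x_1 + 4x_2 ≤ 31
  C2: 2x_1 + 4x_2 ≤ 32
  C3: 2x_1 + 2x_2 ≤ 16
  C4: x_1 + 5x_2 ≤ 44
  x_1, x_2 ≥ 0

max z = 5x_1 + 6x_2

s.t.
  3x_1 + 4x_2 + s1 = 31
  2x_1 + 4x_2 + s2 = 32
  2x_1 + 2x_2 + s3 = 16
  x_1 + 5x_2 + s4 = 44
  x_1, x_2, s1, s2, s3, s4 ≥ 0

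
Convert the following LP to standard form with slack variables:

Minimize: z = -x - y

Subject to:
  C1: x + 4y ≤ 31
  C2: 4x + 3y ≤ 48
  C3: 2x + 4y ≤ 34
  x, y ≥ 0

min z = -x - y

s.t.
  x + 4y + s1 = 31
  4x + 3y + s2 = 48
  2x + 4y + s3 = 34
  x, y, s1, s2, s3 ≥ 0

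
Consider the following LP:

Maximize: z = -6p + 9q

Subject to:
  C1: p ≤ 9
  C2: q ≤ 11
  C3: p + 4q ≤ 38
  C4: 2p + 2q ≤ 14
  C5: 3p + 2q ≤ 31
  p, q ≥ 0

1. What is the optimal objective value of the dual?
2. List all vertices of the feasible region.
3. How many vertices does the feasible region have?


1. 63
2. (0, 0), (7, 0), (0, 7)
3. 3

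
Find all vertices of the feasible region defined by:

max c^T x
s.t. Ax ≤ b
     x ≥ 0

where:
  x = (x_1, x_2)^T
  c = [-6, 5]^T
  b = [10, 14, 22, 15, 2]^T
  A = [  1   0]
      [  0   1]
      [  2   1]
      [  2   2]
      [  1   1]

(0, 0), (2, 0), (0, 2)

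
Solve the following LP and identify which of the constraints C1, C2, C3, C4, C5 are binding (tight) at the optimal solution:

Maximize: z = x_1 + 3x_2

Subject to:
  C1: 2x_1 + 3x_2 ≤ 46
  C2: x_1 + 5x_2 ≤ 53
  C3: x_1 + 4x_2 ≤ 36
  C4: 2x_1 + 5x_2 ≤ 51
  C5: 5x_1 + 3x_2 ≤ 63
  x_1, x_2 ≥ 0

At x_1 = 8, x_2 = 7, compute slack b - a·x for each constraint:
  C1: 46 − 37 = 9  (slack)
  C2: 53 − 43 = 10  (slack)
  C3: 36 − 36 = 0  (binding)
  C4: 51 − 51 = 0  (binding)
  C5: 63 − 61 = 2  (slack)

Optimal: x_1 = 8, x_2 = 7
Binding: C3, C4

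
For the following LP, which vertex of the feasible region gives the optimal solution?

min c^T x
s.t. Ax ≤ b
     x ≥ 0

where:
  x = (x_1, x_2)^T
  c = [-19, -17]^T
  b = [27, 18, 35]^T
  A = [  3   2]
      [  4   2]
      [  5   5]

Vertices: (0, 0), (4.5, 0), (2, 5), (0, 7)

Evaluate the objective at each vertex of the feasible region:
  z(0, 0) = 0
  z(4.5, 0) = -85.5
  z(2, 5) = -123  ←
  z(0, 7) = -119
The minimum is at x_1 = 2, x_2 = 5.

(2, 5)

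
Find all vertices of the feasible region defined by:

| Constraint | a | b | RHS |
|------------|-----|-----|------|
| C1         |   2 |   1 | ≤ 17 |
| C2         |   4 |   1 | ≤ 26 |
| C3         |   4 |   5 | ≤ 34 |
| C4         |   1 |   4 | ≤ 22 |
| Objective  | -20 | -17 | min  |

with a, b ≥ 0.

(0, 0), (6.5, 0), (6, 2), (2.364, 4.909), (0, 5.5)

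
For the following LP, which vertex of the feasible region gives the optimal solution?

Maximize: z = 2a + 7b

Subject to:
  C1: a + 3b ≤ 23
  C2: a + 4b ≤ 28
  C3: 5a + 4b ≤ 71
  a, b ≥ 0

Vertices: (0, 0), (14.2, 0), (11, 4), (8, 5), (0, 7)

Evaluate the objective at each vertex of the feasible region:
  z(0, 0) = 0
  z(14.2, 0) = 28.4
  z(11, 4) = 50
  z(8, 5) = 51  ←
  z(0, 7) = 49
The maximum is at a = 8, b = 5.

(8, 5)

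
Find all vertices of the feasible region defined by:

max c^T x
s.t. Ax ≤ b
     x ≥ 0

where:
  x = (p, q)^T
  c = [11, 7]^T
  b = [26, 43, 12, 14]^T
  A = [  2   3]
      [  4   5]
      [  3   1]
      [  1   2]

(0, 0), (4, 0), (2, 6), (0, 7)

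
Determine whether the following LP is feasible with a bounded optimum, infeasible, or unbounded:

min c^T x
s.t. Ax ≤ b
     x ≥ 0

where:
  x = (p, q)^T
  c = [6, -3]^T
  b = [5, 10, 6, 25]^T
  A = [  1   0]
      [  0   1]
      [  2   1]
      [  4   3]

Feasible with a bounded optimal solution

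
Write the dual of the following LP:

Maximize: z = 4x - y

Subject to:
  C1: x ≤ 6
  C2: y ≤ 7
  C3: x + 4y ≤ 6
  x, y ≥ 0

Primal max cᵀx s.t. Ax ≤ b, x ≥ 0  →  Dual min bᵀy s.t. Aᵀy ≥ c, y ≥ 0.

Minimize: z = 6y1 + 7y2 + 6y3

Subject to:
  y1 + y3 ≥ 4
  y2 + 4y3 ≥ -1
  y1, y2, y3 ≥ 0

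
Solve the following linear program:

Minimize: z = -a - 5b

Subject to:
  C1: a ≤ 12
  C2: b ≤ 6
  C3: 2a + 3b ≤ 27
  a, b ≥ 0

Evaluate the objective at each vertex of the feasible region:
  z(0, 0) = 0
  z(12, 0) = -12
  z(12, 1) = -17
  z(4.5, 6) = -34.5  ←
  z(0, 6) = -30
The minimum is at a = 4.5, b = 6.

a = 4.5, b = 6, z = -34.5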